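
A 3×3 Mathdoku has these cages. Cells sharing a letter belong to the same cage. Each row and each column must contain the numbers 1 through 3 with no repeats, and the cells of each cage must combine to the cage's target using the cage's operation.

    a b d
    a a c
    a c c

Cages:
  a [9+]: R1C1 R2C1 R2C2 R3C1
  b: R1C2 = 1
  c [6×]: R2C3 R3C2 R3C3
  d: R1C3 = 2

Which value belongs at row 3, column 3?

Cage b is given, leaving R1C2 = 1.
Cage d is a single given cell, which forces R1C3 = 2.
Cage a needs sum 9, which forces R2C2 = 3.
Row 2 now contains 3, which forces R2C3 = 1.
Column 2 already has 3, which forces R3C2 = 2.
Column 3 now contains 1, which forces R3C3 = 3.
Row 1 already has 2, leaving R1C1 = 3.
Row 2 now contains 1, so R2C1 = 2.
Row 3 already has 3, so R3C1 = 1.
Completed grid: 3 1 2 / 2 3 1 / 1 2 3.

3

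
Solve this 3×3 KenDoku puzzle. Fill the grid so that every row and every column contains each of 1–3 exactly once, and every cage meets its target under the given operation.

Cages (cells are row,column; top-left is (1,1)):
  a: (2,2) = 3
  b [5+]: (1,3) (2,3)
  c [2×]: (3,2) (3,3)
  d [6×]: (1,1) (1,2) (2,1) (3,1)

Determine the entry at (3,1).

Cage d has product 6, which forces (1,2) = 1.
Cage a is a single given cell, so (2,2) = 3.
Row 2 already has 3, so (2,3) = 2.
1 is placed in column 2, which forces (3,2) = 2.
Column 3 now contains 2, so (3,3) = 1.
Cage d has product 6, which forces (1,1) = 2.
Column 3 now contains 2, which forces (1,3) = 3.
2 is placed in row 2; hence (2,1) = 1.
Row 3 now contains 1; hence (3,1) = 3.
The full grid is 2 1 3 / 1 3 2 / 3 2 1.

3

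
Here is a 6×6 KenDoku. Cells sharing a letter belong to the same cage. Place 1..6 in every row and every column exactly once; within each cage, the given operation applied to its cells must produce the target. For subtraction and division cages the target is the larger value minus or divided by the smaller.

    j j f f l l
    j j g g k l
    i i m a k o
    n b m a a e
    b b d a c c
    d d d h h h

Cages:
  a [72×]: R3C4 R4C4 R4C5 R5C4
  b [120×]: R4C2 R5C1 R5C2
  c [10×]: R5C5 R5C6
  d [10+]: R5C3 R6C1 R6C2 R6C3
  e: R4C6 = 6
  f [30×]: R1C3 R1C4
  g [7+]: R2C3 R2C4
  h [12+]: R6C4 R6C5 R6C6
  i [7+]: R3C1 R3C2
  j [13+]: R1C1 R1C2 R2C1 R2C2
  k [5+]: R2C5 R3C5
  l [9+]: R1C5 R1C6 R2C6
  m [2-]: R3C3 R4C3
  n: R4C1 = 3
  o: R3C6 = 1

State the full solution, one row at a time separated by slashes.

2 4 6 5 1 3 / 6 1 3 4 2 5 / 5 2 4 6 3 1 / 3 5 2 1 4 6 / 4 6 1 3 5 2 / 1 3 5 2 6 4

Cage o is a single given cell; hence R3C6 = 1.
Cage n is a single given cell; hence R4C1 = 3.
Cage e is a single given cell, leaving R4C6 = 6.
In row 4, 2 can only go at R4C3, so R4C3 = 2.
The two cells of cage m must have difference 2, which forces R3C3 = 4.
The only place for 6 in row 3 is R3C4.
The two cells of cage f must have product 30; hence R1C3 = 6.
6 is placed in column 4, leaving R1C4 = 5.
6 is placed in column 4, which forces R5C4 = 3.
Row 5 now contains 3; hence R5C3 = 1.
Row 3 needs a 3, and only R3C5 is open for it.
3 is placed in column 5, leaving R2C5 = 2.
2 is placed in column 5, leaving R5C5 = 5.
5 is placed in row 5, so R5C6 = 2.
Column 5 already has 5, so R6C5 = 6.
Cage l needs sum 9, leaving R1C5 = 1.
Cage l needs sum 9, which forces R1C6 = 3.
The two cells of cage g must have sum 7; hence R2C3 = 3.
2 is placed in row 2, so R2C4 = 4.
The 3 cells of cage l must have sum 9, leaving R2C6 = 5.
Cage b needs product 120, so R4C2 = 5.
Column 4 already has 4, leaving R4C4 = 1.
Column 5 already has 1, which forces R4C5 = 4.
3 is placed in column 3, leaving R6C3 = 5.
Column 4 now contains 1, so R6C4 = 2.
Column 6 already has 5, leaving R6C6 = 4.
Cage i's pair has sum 7; hence R3C1 = 5.
Column 2 now contains 5, so R3C2 = 2.
4 is placed in row 6, which forces R6C1 = 1.
Cage d has sum 10; hence R6C2 = 3.
The 4 cells of cage j must have sum 13; hence R1C1 = 2.
2 is placed in column 2; hence R1C2 = 4.
Column 1 now contains 1; hence R2C1 = 6.
Cage j has sum 13, which forces R2C2 = 1.
Column 1 now contains 6; hence R5C1 = 4.
4 is placed in column 2, which forces R5C2 = 6.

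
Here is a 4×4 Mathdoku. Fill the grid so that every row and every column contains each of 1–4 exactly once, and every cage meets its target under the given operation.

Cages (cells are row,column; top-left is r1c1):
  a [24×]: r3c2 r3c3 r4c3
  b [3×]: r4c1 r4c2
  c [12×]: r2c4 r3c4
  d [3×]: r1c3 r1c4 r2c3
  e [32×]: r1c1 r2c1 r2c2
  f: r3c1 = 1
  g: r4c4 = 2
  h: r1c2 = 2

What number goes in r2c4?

Cage e needs product 32, which forces r1c1 = 4.
H is a freebie, leaving r1c2 = 2.
The 3 cells of cage d must have product 3, leaving r1c3 = 3.
Cage d needs product 3, so r1c4 = 1.
The 3 cells of cage e must have product 32, leaving r2c1 = 2.
Cage e has product 32; hence r2c2 = 4.
Cage d has product 3; hence r2c3 = 1.
Row 2 already has 4, which forces r2c4 = 3.
Cage f is a single given cell, so r3c1 = 1.
4 is placed in column 2, so r3c2 = 3.
Column 4 now contains 3, leaving r3c4 = 4.
Column 1 now contains 1, which forces r4c1 = 3.
Column 2 already has 3; hence r4c2 = 1.
G is a freebie; hence r4c4 = 2.
4 is placed in row 3, so r3c3 = 2.
Row 4 already has 2, which forces r4c3 = 4.
Filled in: 4 2 3 1 / 2 4 1 3 / 1 3 2 4 / 3 1 4 2.

3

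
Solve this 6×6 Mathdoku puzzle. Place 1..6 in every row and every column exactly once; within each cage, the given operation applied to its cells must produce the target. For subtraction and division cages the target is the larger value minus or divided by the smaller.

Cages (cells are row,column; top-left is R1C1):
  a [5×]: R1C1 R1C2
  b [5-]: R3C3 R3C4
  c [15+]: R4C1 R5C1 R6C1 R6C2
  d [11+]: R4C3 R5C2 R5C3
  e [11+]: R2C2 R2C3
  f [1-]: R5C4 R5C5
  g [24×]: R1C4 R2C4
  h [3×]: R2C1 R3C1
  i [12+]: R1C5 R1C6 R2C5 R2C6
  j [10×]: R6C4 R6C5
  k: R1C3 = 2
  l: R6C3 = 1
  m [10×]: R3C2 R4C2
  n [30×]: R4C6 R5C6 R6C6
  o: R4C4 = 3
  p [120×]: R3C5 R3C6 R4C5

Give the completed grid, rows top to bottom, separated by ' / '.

K is a freebie, which forces R1C3 = 2.
Cage o is given, so R4C4 = 3.
L is a freebie; hence R6C3 = 1.
1 is placed in column 3, so R3C3 = 6.
Cage b's pair has difference 5, which forces R3C4 = 1.
Cage h's pair has product 3, which forces R2C1 = 1.
Cage e needs two cells with sum 11, so R2C2 = 6.
Column 3 already has 6, leaving R2C3 = 5.
Row 2 now contains 6, which forces R2C4 = 4.
1 is placed in row 3, leaving R3C1 = 3.
Column 3 already has 5, so R4C3 = 4.
The 3 cells of cage p must have product 120, so R4C5 = 6.
4 is placed in column 3; hence R5C3 = 3.
Column 1 already has 1, so R1C1 = 5.
Cage a needs two cells with product 5, which forces R1C2 = 1.
4 is placed in column 4, leaving R1C4 = 6.
Column 1 now contains 5, so R4C1 = 2.
Row 4 now contains 2; hence R4C2 = 5.
5 is placed in row 4; hence R4C6 = 1.
The 3 cells of cage d must have sum 11, which forces R5C2 = 4.
5 is placed in column 2; hence R3C2 = 2.
Row 5 now contains 4; hence R5C1 = 6.
Cage f needs two cells with difference 1, which forces R5C4 = 2.
The two cells of cage f must have difference 1; hence R5C5 = 1.
6 is placed in row 5; hence R5C6 = 5.
Cage c has sum 15, leaving R6C1 = 4.
Cage c needs sum 15; hence R6C2 = 3.
Column 4 already has 2, leaving R6C4 = 5.
Row 6 already has 5; hence R6C5 = 2.
Column 6 already has 5, leaving R6C6 = 6.
Cage i has sum 12, which forces R1C5 = 4.
The 4 cells of cage i must have sum 12, leaving R1C6 = 3.
Column 5 already has 2, which forces R2C5 = 3.
The 4 cells of cage i must have sum 12, so R2C6 = 2.
Cage p needs product 120; hence R3C5 = 5.
Column 6 already has 5, which forces R3C6 = 4.

5 1 2 6 4 3 / 1 6 5 4 3 2 / 3 2 6 1 5 4 / 2 5 4 3 6 1 / 6 4 3 2 1 5 / 4 3 1 5 2 6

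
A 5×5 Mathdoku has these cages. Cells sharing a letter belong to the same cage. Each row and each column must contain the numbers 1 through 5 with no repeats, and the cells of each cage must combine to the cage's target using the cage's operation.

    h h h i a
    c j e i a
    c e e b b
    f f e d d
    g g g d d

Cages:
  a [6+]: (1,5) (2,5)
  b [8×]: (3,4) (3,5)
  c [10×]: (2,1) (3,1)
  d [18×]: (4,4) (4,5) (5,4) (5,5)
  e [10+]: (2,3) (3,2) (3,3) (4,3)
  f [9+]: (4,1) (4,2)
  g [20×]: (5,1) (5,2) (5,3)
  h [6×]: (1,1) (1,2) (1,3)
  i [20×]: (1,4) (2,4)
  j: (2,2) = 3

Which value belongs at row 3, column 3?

3

Cage j is given, leaving (2,2) = 3.
In row 3, 3 can only go at (3,3), so (3,3) = 3.
Cage h has product 6, which forces (1,1) = 3.
Row 3 needs a 1, and only (3,2) is open for it.
Column 2 now contains 1; hence (1,2) = 2.
The 3 cells of cage h must have product 6, which forces (1,3) = 1.
The 3 cells of cage g must have product 20; hence (5,1) = 1.
Row 2 needs a 1, and only (2,5) is open for it.
The two cells of cage a must have sum 6, leaving (1,5) = 5.
Cage d has product 18; hence (4,4) = 1.
1 is placed in column 5, which forces (4,5) = 3.
Cage d has product 18, which forces (5,4) = 3.
Cage d needs product 18, so (5,5) = 2.
5 is placed in row 1, leaving (1,4) = 4.
Cage i's pair has product 20, leaving (2,4) = 5.
Cage b's pair has product 8, so (3,4) = 2.
Column 5 already has 2, which forces (3,5) = 4.
5 is placed in row 2, which forces (2,1) = 2.
2 is placed in row 2, leaving (2,3) = 4.
2 is placed in row 3, so (3,1) = 5.
5 is placed in column 1, which forces (4,1) = 4.
Row 4 already has 4, which forces (4,2) = 5.
Column 3 already has 4, leaving (4,3) = 2.
5 is placed in column 2, leaving (5,2) = 4.
Column 3 already has 4, so (5,3) = 5.
Filled in: 3 2 1 4 5 / 2 3 4 5 1 / 5 1 3 2 4 / 4 5 2 1 3 / 1 4 5 3 2.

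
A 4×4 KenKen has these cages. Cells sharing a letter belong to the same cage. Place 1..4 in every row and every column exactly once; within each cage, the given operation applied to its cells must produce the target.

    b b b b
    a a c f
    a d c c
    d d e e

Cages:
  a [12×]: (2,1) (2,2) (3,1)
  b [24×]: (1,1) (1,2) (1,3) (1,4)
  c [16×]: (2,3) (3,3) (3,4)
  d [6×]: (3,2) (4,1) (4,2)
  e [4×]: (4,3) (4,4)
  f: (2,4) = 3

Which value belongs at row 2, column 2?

4

Cage f is a single given cell, so (2,4) = 3.
Cage a has product 12, so (3,1) = 3.
Cage d needs product 6; hence (4,2) = 3.
Cage b needs product 24; hence (1,3) = 3.
The only place for 2 in row 2 is (2,3).
The 3 cells of cage c must have product 16, leaving (3,3) = 4.
Cage c needs product 16, so (3,4) = 2.
Column 3 already has 4, so (4,3) = 1.
Row 4 already has 1, which forces (4,4) = 4.
4 is placed in column 4, so (1,4) = 1.
2 is placed in row 3; hence (3,2) = 1.
Row 4 already has 1, which forces (4,1) = 2.
Column 1 already has 2; hence (1,1) = 4.
Cage b needs product 24; hence (1,2) = 2.
The 3 cells of cage a must have product 12, so (2,1) = 1.
1 is placed in column 2, which forces (2,2) = 4.
The full grid is 4 2 3 1 / 1 4 2 3 / 3 1 4 2 / 2 3 1 4.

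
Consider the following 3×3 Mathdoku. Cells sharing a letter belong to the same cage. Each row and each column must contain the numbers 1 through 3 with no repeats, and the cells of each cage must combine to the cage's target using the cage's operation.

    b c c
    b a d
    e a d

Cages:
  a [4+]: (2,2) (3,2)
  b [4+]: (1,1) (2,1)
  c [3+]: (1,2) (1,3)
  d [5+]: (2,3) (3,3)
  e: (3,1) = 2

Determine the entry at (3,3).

Cage e is given, so (3,1) = 2.
2 is placed in row 3; hence (3,3) = 3.
Cage a needs two cells with sum 4; hence (2,2) = 3.
3 is placed in column 3, which forces (2,3) = 2.
Row 3 now contains 3, leaving (3,2) = 1.
The two cells of cage b must have sum 4, leaving (1,1) = 3.
1 is placed in column 2, so (1,2) = 2.
Column 3 now contains 2, so (1,3) = 1.
Row 2 already has 3, leaving (2,1) = 1.
Completed grid: 3 2 1 / 1 3 2 / 2 1 3.

3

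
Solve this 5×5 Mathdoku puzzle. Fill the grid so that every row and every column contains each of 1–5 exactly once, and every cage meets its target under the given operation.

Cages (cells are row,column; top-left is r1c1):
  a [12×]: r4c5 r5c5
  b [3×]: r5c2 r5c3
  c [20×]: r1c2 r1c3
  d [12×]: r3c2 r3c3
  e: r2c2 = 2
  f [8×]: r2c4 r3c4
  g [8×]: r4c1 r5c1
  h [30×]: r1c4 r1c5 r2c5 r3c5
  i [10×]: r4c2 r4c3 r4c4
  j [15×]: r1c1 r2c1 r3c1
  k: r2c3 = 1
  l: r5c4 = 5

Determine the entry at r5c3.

Cage e is a single given cell, leaving r2c2 = 2.
Cage k is a single given cell; hence r2c3 = 1.
Row 2 now contains 2, which forces r2c4 = 4.
4 is placed in column 4, leaving r3c4 = 2.
Column 3 now contains 1; hence r5c3 = 3.
Cage l is given, so r5c4 = 5.
Row 5 now contains 3, leaving r5c5 = 4.
Cage h needs product 30, so r1c5 = 2.
The two cells of cage d must have product 12; hence r3c2 = 3.
Column 3 already has 3; hence r3c3 = 4.
Cage g needs two cells with product 8, so r4c1 = 4.
Cage i needs product 10, leaving r4c2 = 5.
Cage i needs product 10, leaving r4c3 = 2.
Column 4 now contains 5, leaving r4c4 = 1.
Column 5 now contains 4, so r4c5 = 3.
Row 5 already has 4; hence r5c1 = 2.
Row 5 now contains 3, so r5c2 = 1.
5 is placed in column 2, so r1c2 = 4.
Column 3 already has 4, which forces r1c3 = 5.
Column 4 already has 1, leaving r1c4 = 3.
3 is placed in column 5, leaving r2c5 = 5.
Cage h has product 30, which forces r3c5 = 1.
3 is placed in row 1; hence r1c1 = 1.
Row 2 now contains 5, leaving r2c1 = 3.
Row 3 already has 1, which forces r3c1 = 5.
The full grid is 1 4 5 3 2 / 3 2 1 4 5 / 5 3 4 2 1 / 4 5 2 1 3 / 2 1 3 5 4.

3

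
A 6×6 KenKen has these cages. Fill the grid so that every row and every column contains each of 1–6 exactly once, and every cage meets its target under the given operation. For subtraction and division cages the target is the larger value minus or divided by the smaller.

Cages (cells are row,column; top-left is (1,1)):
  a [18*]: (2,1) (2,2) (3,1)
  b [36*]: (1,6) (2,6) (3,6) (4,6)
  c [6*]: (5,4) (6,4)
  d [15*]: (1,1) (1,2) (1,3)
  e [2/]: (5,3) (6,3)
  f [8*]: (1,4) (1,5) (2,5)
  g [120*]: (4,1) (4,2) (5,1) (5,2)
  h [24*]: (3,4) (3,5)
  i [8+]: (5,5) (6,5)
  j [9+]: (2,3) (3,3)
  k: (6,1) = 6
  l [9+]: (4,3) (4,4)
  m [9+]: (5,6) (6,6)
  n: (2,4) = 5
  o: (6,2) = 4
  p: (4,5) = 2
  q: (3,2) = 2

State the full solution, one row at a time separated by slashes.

N is a freebie, leaving (2,4) = 5.
Cage q is given, so (3,2) = 2.
P is a freebie; hence (4,5) = 2.
K is a freebie, so (6,1) = 6.
Cage o is a single given cell, so (6,2) = 4.
Cage f has product 8, so (1,4) = 2.
Cage b has product 36, which forces (2,6) = 2.
Cage c needs two cells with product 6; hence (5,4) = 6.
6 is placed in row 5, so (5,6) = 4.
The two cells of cage c must have product 6, so (6,4) = 1.
The 3 cells of cage a must have product 18, so (2,2) = 6.
6 is placed in column 4, leaving (3,4) = 4.
The two cells of cage h must have product 24, leaving (3,5) = 6.
Cage g needs product 120, which forces (4,1) = 4.
4 is placed in column 4, which forces (4,4) = 3.
Cage e's pair has quotient 2, leaving (5,3) = 1.
The two cells of cage e must have quotient 2, which forces (6,3) = 2.
Cage m's pair has sum 9, so (6,6) = 5.
Cage j's pair has sum 9; hence (2,3) = 4.
Row 2 now contains 4, leaving (2,5) = 1.
The two cells of cage j must have sum 9, which forces (3,3) = 5.
3 is placed in row 4, leaving (4,2) = 5.
Cage l's pair has sum 9, so (4,3) = 6.
Row 4 already has 6; hence (4,6) = 1.
The 4 cells of cage g must have product 120, leaving (5,1) = 2.
Cage g has product 120, leaving (5,2) = 3.
Cage i needs two cells with sum 8; hence (5,5) = 5.
Row 6 already has 5, which forces (6,5) = 3.
Cage d has product 15, so (1,1) = 5.
3 is placed in column 2, which forces (1,2) = 1.
Column 3 already has 5, which forces (1,3) = 3.
1 is placed in column 5; hence (1,5) = 4.
The 4 cells of cage b must have product 36, so (1,6) = 6.
Row 2 now contains 1, leaving (2,1) = 3.
The 3 cells of cage a must have product 18, leaving (3,1) = 1.
Column 6 already has 1; hence (3,6) = 3.

5 1 3 2 4 6 / 3 6 4 5 1 2 / 1 2 5 4 6 3 / 4 5 6 3 2 1 / 2 3 1 6 5 4 / 6 4 2 1 3 5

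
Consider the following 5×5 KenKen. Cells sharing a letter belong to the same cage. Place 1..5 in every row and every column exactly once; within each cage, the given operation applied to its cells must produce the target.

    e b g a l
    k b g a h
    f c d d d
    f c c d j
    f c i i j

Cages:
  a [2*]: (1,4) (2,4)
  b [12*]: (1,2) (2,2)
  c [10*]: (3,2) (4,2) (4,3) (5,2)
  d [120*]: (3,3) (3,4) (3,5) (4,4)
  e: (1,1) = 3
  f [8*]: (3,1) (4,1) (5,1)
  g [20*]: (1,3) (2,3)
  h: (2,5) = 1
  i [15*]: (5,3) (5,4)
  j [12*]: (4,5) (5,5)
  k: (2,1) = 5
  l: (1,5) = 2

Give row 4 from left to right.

2 5 1 4 3

E is a freebie, which forces (1,1) = 3.
Row 1 already has 3, so (1,2) = 4.
4 is placed in row 1, which forces (1,3) = 5.
L is a freebie, leaving (1,5) = 2.
Cage k is given, which forces (2,1) = 5.
Column 2 now contains 4, so (2,2) = 3.
5 is placed in column 3, which forces (2,3) = 4.
H is a freebie, which forces (2,5) = 1.
Cage c has product 10, which forces (4,3) = 1.
5 is placed in column 3, which forces (5,3) = 3.
Row 5 now contains 3, leaving (5,4) = 5.
Row 5 now contains 3, which forces (5,5) = 4.
Row 1 already has 2, so (1,4) = 1.
Row 2 now contains 1, leaving (2,4) = 2.
Column 3 now contains 3, which forces (3,3) = 2.
Cage d has product 120, so (3,5) = 5.
Column 5 now contains 4, leaving (4,5) = 3.
Row 3 already has 5, leaving (3,2) = 1.
Cage d has product 120, which forces (3,4) = 3.
Cage c has product 10; hence (4,2) = 5.
3 is placed in row 4, leaving (4,4) = 4.
The 4 cells of cage c must have product 10, so (5,2) = 2.
Row 3 already has 1, leaving (3,1) = 4.
Row 4 already has 4, so (4,1) = 2.
Row 5 now contains 2, so (5,1) = 1.
The full grid is 3 4 5 1 2 / 5 3 4 2 1 / 4 1 2 3 5 / 2 5 1 4 3 / 1 2 3 5 4.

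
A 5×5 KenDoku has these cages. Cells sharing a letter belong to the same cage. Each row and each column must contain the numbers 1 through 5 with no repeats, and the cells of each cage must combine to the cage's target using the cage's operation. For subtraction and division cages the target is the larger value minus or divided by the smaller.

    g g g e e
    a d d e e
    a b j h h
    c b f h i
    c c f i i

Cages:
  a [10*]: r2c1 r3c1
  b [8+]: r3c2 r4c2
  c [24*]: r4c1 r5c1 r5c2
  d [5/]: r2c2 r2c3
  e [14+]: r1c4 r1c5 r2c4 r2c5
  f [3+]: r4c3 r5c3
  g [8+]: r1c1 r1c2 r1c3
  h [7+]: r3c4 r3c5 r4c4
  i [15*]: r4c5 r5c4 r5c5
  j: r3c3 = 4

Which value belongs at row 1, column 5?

5

Cage j is given, which forces r3c3 = 4.
In column 1, 1 can only go at r1c1, so r1c1 = 1.
The only place for 1 in column 2 is r2c2.
1 is placed in row 2, so r2c3 = 5.
Row 2 already has 5, leaving r2c1 = 2.
Cage a needs two cells with product 10, so r3c1 = 5.
Row 3 now contains 5, so r3c2 = 3.
Column 2 already has 3, leaving r4c2 = 5.
Column 2 already has 5, leaving r1c2 = 4.
Cage g needs sum 8, so r1c3 = 3.
The 3 cells of cage h must have sum 7, leaving r4c4 = 4.
The 3 cells of cage c must have product 24, which forces r5c2 = 2.
2 is placed in row 5, leaving r5c3 = 1.
Column 4 already has 4, so r2c4 = 3.
Cage e needs sum 14, which forces r2c5 = 4.
4 is placed in row 4; hence r4c1 = 3.
Column 3 now contains 1, which forces r4c3 = 2.
Cage i needs product 15; hence r4c5 = 1.
Cage c needs product 24, leaving r5c1 = 4.
3 is placed in column 4, leaving r5c4 = 5.
Row 5 now contains 5, leaving r5c5 = 3.
Column 4 already has 5, which forces r1c4 = 2.
Cage e has sum 14, which forces r1c5 = 5.
Cage h has sum 7, leaving r3c4 = 1.
Column 5 already has 1, so r3c5 = 2.
The full grid is 1 4 3 2 5 / 2 1 5 3 4 / 5 3 4 1 2 / 3 5 2 4 1 / 4 2 1 5 3.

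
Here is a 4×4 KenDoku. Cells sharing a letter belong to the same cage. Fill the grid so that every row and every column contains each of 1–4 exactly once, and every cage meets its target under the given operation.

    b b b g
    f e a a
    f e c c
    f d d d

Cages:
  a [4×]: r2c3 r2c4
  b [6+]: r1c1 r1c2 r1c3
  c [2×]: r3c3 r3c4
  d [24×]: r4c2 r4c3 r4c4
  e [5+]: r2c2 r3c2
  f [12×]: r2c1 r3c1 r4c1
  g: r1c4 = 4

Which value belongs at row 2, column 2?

2

Cage g is a single given cell; hence r1c4 = 4.
Column 4 already has 4; hence r2c4 = 1.
Column 4 already has 1, so r3c4 = 2.
2 is placed in column 4, which forces r4c4 = 3.
Row 2 now contains 1; hence r2c3 = 4.
Row 3 now contains 2, which forces r3c3 = 1.
Column 3 already has 4; hence r4c3 = 2.
Column 3 already has 2, leaving r1c3 = 3.
Row 2 now contains 4, which forces r2c1 = 3.
Row 2 now contains 4, so r2c2 = 2.
The 3 cells of cage f must have product 12; hence r3c1 = 4.
Row 3 already has 1, which forces r3c2 = 3.
Cage f needs product 12; hence r4c1 = 1.
Row 4 now contains 2, which forces r4c2 = 4.
Column 1 already has 1, which forces r1c1 = 2.
Column 2 already has 2, leaving r1c2 = 1.
Completed grid: 2 1 3 4 / 3 2 4 1 / 4 3 1 2 / 1 4 2 3.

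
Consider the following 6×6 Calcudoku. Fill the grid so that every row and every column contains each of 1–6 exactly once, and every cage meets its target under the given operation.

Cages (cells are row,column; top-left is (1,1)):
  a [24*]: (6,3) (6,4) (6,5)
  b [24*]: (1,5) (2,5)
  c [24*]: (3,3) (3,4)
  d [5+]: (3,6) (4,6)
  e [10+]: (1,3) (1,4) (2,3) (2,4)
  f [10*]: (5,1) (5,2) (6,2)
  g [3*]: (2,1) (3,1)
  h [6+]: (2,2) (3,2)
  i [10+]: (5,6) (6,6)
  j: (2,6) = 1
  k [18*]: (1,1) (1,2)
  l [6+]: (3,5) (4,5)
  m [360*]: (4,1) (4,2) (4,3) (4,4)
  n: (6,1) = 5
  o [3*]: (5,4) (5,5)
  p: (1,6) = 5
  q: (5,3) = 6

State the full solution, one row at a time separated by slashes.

P is a freebie, leaving (1,6) = 5.
Cage j is given; hence (2,6) = 1.
Cage q is given, so (5,3) = 6.
Row 5 now contains 6, leaving (5,6) = 4.
Cage n is a single given cell, which forces (6,1) = 5.
Column 6 now contains 4, so (6,6) = 6.
Row 2 now contains 1, leaving (2,1) = 3.
Cage g needs two cells with product 3; hence (3,1) = 1.
Column 3 now contains 6; hence (3,3) = 4.
Cage c needs two cells with product 24, leaving (3,4) = 6.
Column 1 now contains 1; hence (5,1) = 2.
Cage f has product 10, leaving (5,2) = 5.
3 is placed in column 1; hence (1,1) = 6.
Cage k's pair has product 18, so (1,2) = 3.
Row 1 already has 6, which forces (1,5) = 4.
Cage h's pair has sum 6; hence (2,2) = 4.
Column 5 now contains 4, which forces (2,5) = 6.
Row 3 already has 4, which forces (3,2) = 2.
Row 3 already has 2, which forces (3,5) = 5.
Row 3 already has 2, which forces (3,6) = 3.
6 is placed in column 1, leaving (4,1) = 4.
Column 2 now contains 4, so (4,2) = 6.
Column 5 now contains 4, leaving (4,5) = 1.
3 is placed in column 6, which forces (4,6) = 2.
Column 5 now contains 1, leaving (5,5) = 3.
Cage f needs product 10, so (6,2) = 1.
Column 5 already has 3, leaving (6,5) = 2.
Row 5 already has 3, so (5,4) = 1.
Row 6 already has 2, leaving (6,3) = 3.
Cage a has product 24; hence (6,4) = 4.
Cage e has sum 10; hence (1,3) = 1.
1 is placed in column 4; hence (1,4) = 2.
Cage e needs sum 10; hence (2,3) = 2.
Cage e needs sum 10, leaving (2,4) = 5.
3 is placed in column 3; hence (4,3) = 5.
Cage m has product 360, leaving (4,4) = 3.

6 3 1 2 4 5 / 3 4 2 5 6 1 / 1 2 4 6 5 3 / 4 6 5 3 1 2 / 2 5 6 1 3 4 / 5 1 3 4 2 6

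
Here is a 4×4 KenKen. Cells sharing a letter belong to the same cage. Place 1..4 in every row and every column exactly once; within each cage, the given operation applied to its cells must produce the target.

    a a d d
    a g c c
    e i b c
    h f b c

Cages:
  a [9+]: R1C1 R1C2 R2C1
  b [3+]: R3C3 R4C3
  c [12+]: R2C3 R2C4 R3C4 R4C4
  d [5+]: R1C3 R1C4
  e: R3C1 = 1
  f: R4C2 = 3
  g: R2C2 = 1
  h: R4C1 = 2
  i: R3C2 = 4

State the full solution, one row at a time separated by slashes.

G is a freebie; hence R2C2 = 1.
Cage e is a single given cell, which forces R3C1 = 1.
I is a freebie; hence R3C2 = 4.
Row 3 now contains 1, so R3C3 = 2.
Row 3 already has 2, which forces R3C4 = 3.
Cage h is given; hence R4C1 = 2.
Cage f is given, so R4C2 = 3.
Column 3 already has 2; hence R4C3 = 1.
Row 4 now contains 1, leaving R4C4 = 4.
3 is placed in column 2, which forces R1C2 = 2.
Row 1 already has 2, which forces R1C4 = 1.
Cage c needs sum 12, leaving R2C3 = 3.
Column 4 already has 4, which forces R2C4 = 2.
The 3 cells of cage a must have sum 9; hence R1C1 = 3.
3 is placed in column 3, leaving R1C3 = 4.
Row 2 now contains 3; hence R2C1 = 4.

3 2 4 1 / 4 1 3 2 / 1 4 2 3 / 2 3 1 4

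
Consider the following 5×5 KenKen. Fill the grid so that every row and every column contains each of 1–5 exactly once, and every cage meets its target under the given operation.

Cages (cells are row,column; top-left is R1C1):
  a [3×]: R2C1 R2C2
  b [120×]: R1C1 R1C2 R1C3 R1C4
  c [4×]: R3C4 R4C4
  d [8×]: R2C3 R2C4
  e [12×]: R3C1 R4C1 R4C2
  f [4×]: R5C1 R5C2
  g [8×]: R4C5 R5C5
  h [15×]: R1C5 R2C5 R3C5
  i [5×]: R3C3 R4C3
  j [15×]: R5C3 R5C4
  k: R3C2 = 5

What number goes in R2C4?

2

Cage k is a single given cell, so R3C2 = 5.
Row 3 already has 5, leaving R3C3 = 1.
Row 3 now contains 1, so R3C4 = 4.
Row 3 now contains 1, which forces R3C5 = 3.
Column 3 now contains 1, so R4C3 = 5.
Column 4 now contains 4, which forces R4C4 = 1.
Column 3 already has 5; hence R5C3 = 3.
3 is placed in row 5, which forces R5C4 = 5.
Cage b has product 120, which forces R1C1 = 5.
Row 1 already has 5, which forces R1C5 = 1.
Cage d needs two cells with product 8, which forces R2C3 = 4.
Column 4 now contains 4; hence R2C4 = 2.
Column 5 already has 1, so R2C5 = 5.
3 is placed in row 3, so R3C1 = 2.
Cage e needs product 12, so R4C1 = 3.
Cage e needs product 12, so R4C2 = 2.
Row 4 now contains 2, so R4C5 = 4.
4 is placed in column 5, which forces R5C5 = 2.
Cage b has product 120; hence R1C2 = 4.
Column 3 already has 4; hence R1C3 = 2.
Column 4 already has 2, leaving R1C4 = 3.
Column 1 now contains 3; hence R2C1 = 1.
The two cells of cage a must have product 3, leaving R2C2 = 3.
Column 1 already has 1, leaving R5C1 = 4.
Column 2 now contains 4, leaving R5C2 = 1.
The full grid is 5 4 2 3 1 / 1 3 4 2 5 / 2 5 1 4 3 / 3 2 5 1 4 / 4 1 3 5 2.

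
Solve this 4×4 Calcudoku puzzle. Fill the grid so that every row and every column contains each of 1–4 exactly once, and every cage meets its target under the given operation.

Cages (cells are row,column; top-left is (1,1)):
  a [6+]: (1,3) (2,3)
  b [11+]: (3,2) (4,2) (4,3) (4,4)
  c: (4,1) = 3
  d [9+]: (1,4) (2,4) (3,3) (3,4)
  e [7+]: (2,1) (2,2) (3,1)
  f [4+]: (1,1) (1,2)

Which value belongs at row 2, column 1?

4

Cage c is given, so (4,1) = 3.
3 is placed in column 1, so (1,1) = 1.
The two cells of cage f must have sum 4; hence (1,2) = 3.
Cage b has sum 11; hence (3,2) = 4.
Cage e has sum 7, so (2,1) = 4.
Cage e has sum 7, leaving (2,2) = 1.
Row 2 already has 4, leaving (2,3) = 2.
2 is placed in row 2, so (2,4) = 3.
Row 3 already has 4, so (3,1) = 2.
3 is placed in column 4, so (3,4) = 1.
Column 2 now contains 1, leaving (4,2) = 2.
Row 4 now contains 2, which forces (4,4) = 4.
Column 3 now contains 2, so (1,3) = 4.
4 is placed in column 4, so (1,4) = 2.
Row 3 now contains 1; hence (3,3) = 3.
4 is placed in row 4, which forces (4,3) = 1.
Filled in: 1 3 4 2 / 4 1 2 3 / 2 4 3 1 / 3 2 1 4.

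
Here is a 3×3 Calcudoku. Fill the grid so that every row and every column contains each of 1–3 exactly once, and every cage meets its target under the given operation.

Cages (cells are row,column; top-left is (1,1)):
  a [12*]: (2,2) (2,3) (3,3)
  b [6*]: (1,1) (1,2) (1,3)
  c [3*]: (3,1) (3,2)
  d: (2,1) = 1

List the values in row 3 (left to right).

3 1 2

Cage d is given, leaving (2,1) = 1.
Cage a needs product 12; hence (2,2) = 2.
Cage a needs product 12, so (2,3) = 3.
Column 1 already has 1, which forces (3,1) = 3.
Row 3 now contains 3, so (3,2) = 1.
Cage a needs product 12; hence (3,3) = 2.
Column 1 now contains 3, leaving (1,1) = 2.
1 is placed in column 2, so (1,2) = 3.
2 is placed in column 3, which forces (1,3) = 1.
Completed grid: 2 3 1 / 1 2 3 / 3 1 2.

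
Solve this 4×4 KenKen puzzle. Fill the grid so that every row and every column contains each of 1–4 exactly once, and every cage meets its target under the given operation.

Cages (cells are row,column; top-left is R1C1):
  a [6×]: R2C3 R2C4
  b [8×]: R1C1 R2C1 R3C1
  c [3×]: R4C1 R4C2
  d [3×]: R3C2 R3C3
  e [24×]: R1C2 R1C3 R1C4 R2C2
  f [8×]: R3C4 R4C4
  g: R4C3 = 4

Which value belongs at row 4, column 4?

Cage g is given; hence R4C3 = 4.
Row 4 already has 4; hence R4C4 = 2.
Cage a needs two cells with product 6; hence R2C3 = 2.
Column 4 already has 2; hence R2C4 = 3.
Column 4 already has 2, which forces R3C4 = 4.
Cage e needs product 24, so R1C2 = 2.
The 4 cells of cage e must have product 24, which forces R1C3 = 3.
Column 4 already has 4, so R1C4 = 1.
Cage e has product 24, leaving R2C2 = 4.
3 is placed in column 3, leaving R3C3 = 1.
Row 1 already has 1, which forces R1C1 = 4.
Row 2 now contains 4, so R2C1 = 1.
Row 3 now contains 1; hence R3C1 = 2.
Row 3 now contains 1, leaving R3C2 = 3.
Column 1 already has 1, which forces R4C1 = 3.
3 is placed in column 2, which forces R4C2 = 1.
Completed grid: 4 2 3 1 / 1 4 2 3 / 2 3 1 4 / 3 1 4 2.

2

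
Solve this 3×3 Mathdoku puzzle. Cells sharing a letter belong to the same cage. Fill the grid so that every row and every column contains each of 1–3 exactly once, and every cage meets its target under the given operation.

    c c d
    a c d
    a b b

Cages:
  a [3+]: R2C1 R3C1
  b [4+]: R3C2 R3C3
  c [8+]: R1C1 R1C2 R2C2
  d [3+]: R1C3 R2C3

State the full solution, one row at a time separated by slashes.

The 3 cells of cage c must have sum 8, so R1C1 = 3.
Cage c has sum 8; hence R1C2 = 2.
Row 1 now contains 2, which forces R1C3 = 1.
Cage c needs sum 8, which forces R2C2 = 3.
Column 3 now contains 1, so R2C3 = 2.
Column 2 already has 3, leaving R3C2 = 1.
Column 3 now contains 1; hence R3C3 = 3.
Row 2 already has 2, which forces R2C1 = 1.
1 is placed in row 3, so R3C1 = 2.

3 2 1 / 1 3 2 / 2 1 3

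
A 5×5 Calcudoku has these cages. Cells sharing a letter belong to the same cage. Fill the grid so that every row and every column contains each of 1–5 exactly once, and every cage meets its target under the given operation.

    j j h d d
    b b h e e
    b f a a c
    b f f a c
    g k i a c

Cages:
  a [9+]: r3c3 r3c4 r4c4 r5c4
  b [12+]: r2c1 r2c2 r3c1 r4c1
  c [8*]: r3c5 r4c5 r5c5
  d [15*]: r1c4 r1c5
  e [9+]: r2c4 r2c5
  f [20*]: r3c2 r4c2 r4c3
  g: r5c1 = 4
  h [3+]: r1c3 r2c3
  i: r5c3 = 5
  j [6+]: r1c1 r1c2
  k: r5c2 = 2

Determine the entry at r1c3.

Cage g is given, so r5c1 = 4.
K is a freebie; hence r5c2 = 2.
Cage i is given, which forces r5c3 = 5.
2 is placed in row 5; hence r5c5 = 1.
Row 5 now contains 1; hence r5c4 = 3.
Column 4 already has 3; hence r1c4 = 5.
Cage d needs two cells with product 15, so r1c5 = 3.
Column 4 now contains 5; hence r2c4 = 4.
4 is placed in row 2, so r2c5 = 5.
Cage j's pair has sum 6, which forces r1c1 = 2.
Cage j's pair has sum 6; hence r1c2 = 4.
Row 1 already has 2; hence r1c3 = 1.
The 4 cells of cage b must have sum 12, leaving r2c1 = 1.
4 is placed in row 2, so r2c2 = 3.
Column 3 now contains 1, leaving r2c3 = 2.
The 4 cells of cage a must have sum 9, so r3c3 = 3.
Column 3 now contains 1, which forces r4c3 = 4.
4 is placed in row 4, which forces r4c5 = 2.
3 is placed in row 3, leaving r3c1 = 5.
Row 3 already has 5, leaving r3c2 = 1.
The 4 cells of cage a must have sum 9; hence r3c4 = 2.
Column 5 now contains 2, so r3c5 = 4.
The 4 cells of cage b must have sum 12; hence r4c1 = 3.
Column 2 already has 1, which forces r4c2 = 5.
Row 4 already has 2, leaving r4c4 = 1.
Completed grid: 2 4 1 5 3 / 1 3 2 4 5 / 5 1 3 2 4 / 3 5 4 1 2 / 4 2 5 3 1.

1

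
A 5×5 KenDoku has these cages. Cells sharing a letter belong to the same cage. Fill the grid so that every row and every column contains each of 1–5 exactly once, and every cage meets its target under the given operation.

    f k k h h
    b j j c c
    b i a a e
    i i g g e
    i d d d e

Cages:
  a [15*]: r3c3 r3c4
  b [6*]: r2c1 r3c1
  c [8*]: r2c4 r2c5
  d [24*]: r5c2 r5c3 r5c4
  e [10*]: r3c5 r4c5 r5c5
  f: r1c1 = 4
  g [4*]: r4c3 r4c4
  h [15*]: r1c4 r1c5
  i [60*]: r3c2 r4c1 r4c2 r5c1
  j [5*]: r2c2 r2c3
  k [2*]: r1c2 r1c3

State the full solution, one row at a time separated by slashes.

4 1 2 5 3 / 3 5 1 2 4 / 2 4 5 3 1 / 5 3 4 1 2 / 1 2 3 4 5

Cage f is a single given cell, so r1c1 = 4.
Row 2 needs a 3, and only r2c1 is open for it.
3 is placed in column 1, so r3c1 = 2.
The only place for 1 in row 3 is r3c5.
Row 3 needs a 4, and only r3c2 is open for it.
Column 2 now contains 4; hence r4c2 = 3.
3 is placed in column 2, leaving r5c2 = 2.
Row 5 now contains 2, which forces r5c5 = 5.
Column 2 already has 2; hence r1c2 = 1.
Cage k needs two cells with product 2, so r1c3 = 2.
Cage h needs two cells with product 15, which forces r1c4 = 5.
Column 5 now contains 5; hence r1c5 = 3.
Column 2 now contains 1, leaving r2c2 = 5.
Row 2 already has 5, which forces r2c3 = 1.
Column 4 now contains 5, leaving r3c4 = 3.
The 4 cells of cage i must have product 60, leaving r4c1 = 5.
Column 3 already has 1, so r4c3 = 4.
Row 4 already has 4, which forces r4c4 = 1.
Column 5 now contains 5, so r4c5 = 2.
5 is placed in row 5; hence r5c1 = 1.
Column 3 already has 4; hence r5c3 = 3.
Column 4 now contains 3, which forces r5c4 = 4.
Column 4 now contains 4, leaving r2c4 = 2.
Column 5 already has 2, leaving r2c5 = 4.
3 is placed in row 3; hence r3c3 = 5.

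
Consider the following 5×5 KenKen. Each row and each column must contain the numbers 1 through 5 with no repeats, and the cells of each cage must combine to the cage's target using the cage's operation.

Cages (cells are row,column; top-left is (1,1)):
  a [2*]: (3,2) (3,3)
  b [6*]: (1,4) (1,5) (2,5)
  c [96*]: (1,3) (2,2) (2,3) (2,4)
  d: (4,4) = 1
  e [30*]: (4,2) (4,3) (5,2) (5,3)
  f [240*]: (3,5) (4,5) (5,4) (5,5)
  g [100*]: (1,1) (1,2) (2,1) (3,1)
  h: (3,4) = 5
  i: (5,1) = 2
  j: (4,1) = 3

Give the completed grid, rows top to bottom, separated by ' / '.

1 5 4 3 2 / 5 4 3 2 1 / 4 1 2 5 3 / 3 2 5 1 4 / 2 3 1 4 5

Cage g needs product 100, leaving (1,2) = 5.
The 4 cells of cage c must have product 96; hence (1,3) = 4.
Cage h is given, which forces (3,4) = 5.
Cage j is a single given cell, so (4,1) = 3.
Cage d is a single given cell; hence (4,4) = 1.
Cage i is given, so (5,1) = 2.
Cage f has product 240, leaving (5,4) = 4.
Row 1 now contains 4; hence (1,1) = 1.
The 4 cells of cage g must have product 100, so (2,1) = 5.
Cage c needs product 96, leaving (2,2) = 4.
Cage g needs product 100, leaving (3,1) = 4.
Row 3 already has 4, leaving (3,5) = 3.
Row 4 already has 1, so (4,2) = 2.
Cage e has product 30, which forces (4,3) = 5.
Row 4 already has 5, leaving (4,5) = 4.
Column 5 now contains 3; hence (5,5) = 5.
The 3 cells of cage b must have product 6; hence (1,4) = 3.
Column 5 now contains 3, which forces (1,5) = 2.
3 is placed in column 4, so (2,4) = 2.
Cage b needs product 6, which forces (2,5) = 1.
Column 2 now contains 2; hence (3,2) = 1.
The two cells of cage a must have product 2, leaving (3,3) = 2.
1 is placed in column 2; hence (5,2) = 3.
Row 5 already has 3, leaving (5,3) = 1.
Row 2 now contains 2; hence (2,3) = 3.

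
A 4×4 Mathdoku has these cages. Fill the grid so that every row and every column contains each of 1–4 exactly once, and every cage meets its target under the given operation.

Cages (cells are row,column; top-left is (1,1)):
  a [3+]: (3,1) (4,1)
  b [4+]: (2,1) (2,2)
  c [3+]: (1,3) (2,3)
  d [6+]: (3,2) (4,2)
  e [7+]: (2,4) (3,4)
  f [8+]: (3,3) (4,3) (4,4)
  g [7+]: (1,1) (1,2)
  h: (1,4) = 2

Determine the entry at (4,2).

H is a freebie, which forces (1,4) = 2.
Row 1 now contains 2, which forces (1,3) = 1.
The two cells of cage c must have sum 3, which forces (2,3) = 2.
Cage f needs sum 8, so (4,4) = 1.
The two cells of cage a must have sum 3, leaving (3,1) = 1.
Row 4 already has 1, so (4,1) = 2.
Row 4 now contains 2; hence (4,2) = 4.
Row 4 now contains 4; hence (4,3) = 3.
Cage g needs two cells with sum 7, so (1,1) = 4.
Column 2 now contains 4, which forces (1,2) = 3.
1 is placed in column 1, leaving (2,1) = 3.
The two cells of cage b must have sum 4, leaving (2,2) = 1.
Row 2 now contains 3, leaving (2,4) = 4.
Column 2 now contains 4, so (3,2) = 2.
3 is placed in column 3; hence (3,3) = 4.
4 is placed in column 4; hence (3,4) = 3.
Completed grid: 4 3 1 2 / 3 1 2 4 / 1 2 4 3 / 2 4 3 1.

4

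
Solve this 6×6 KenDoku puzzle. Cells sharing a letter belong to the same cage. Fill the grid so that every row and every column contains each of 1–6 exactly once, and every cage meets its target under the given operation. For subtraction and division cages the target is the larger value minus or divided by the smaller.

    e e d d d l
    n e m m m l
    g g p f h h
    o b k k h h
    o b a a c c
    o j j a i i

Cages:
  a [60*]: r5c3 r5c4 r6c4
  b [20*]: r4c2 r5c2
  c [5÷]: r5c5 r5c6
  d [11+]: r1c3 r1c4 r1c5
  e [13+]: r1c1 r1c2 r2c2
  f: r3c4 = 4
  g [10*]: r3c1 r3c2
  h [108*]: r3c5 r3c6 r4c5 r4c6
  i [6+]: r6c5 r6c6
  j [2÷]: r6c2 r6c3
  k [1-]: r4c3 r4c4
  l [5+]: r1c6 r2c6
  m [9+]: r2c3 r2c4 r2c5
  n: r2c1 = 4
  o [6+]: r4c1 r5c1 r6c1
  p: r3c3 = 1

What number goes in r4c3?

4

N is a freebie, which forces r2c1 = 4.
P is a freebie, leaving r3c3 = 1.
F is a freebie; hence r3c4 = 4.
The only place for 6 in column 1 is r1c1.
In row 1, 1 can only go at r1c2, so r1c2 = 1.
Cage e needs sum 13, so r2c2 = 6.
The only place for 3 in row 1 is r1c6.
Cage l's pair has sum 5, so r2c6 = 2.
The 4 cells of cage h must have product 108, leaving r3c5 = 3.
Cage h needs product 108, which forces r3c6 = 6.
The 4 cells of cage h must have product 108, leaving r4c5 = 6.
Cage h needs product 108, so r4c6 = 1.
Column 6 already has 1, which forces r5c6 = 5.
Column 6 now contains 5, leaving r6c6 = 4.
The two cells of cage b must have product 20, so r4c2 = 5.
Row 5 now contains 5; hence r5c2 = 4.
Row 5 now contains 5; hence r5c5 = 1.
Cage j needs two cells with quotient 2, which forces r6c2 = 3.
Cage j needs two cells with quotient 2, so r6c3 = 6.
Cage a has product 60, leaving r6c4 = 5.
Cage i's pair has sum 6, which forces r6c5 = 2.
Column 4 already has 5, leaving r1c4 = 2.
Cage m has sum 9; hence r2c3 = 3.
Cage m needs sum 9; hence r2c4 = 1.
Column 5 now contains 1, so r2c5 = 5.
Cage g needs two cells with product 10, which forces r3c1 = 5.
5 is placed in column 2, leaving r3c2 = 2.
2 is placed in column 4, leaving r4c4 = 3.
Column 3 now contains 6, leaving r5c3 = 2.
Cage a needs product 60, which forces r5c4 = 6.
Row 6 now contains 2; hence r6c1 = 1.
Cage d has sum 11; hence r1c3 = 5.
5 is placed in column 5, leaving r1c5 = 4.
Row 4 already has 3, leaving r4c1 = 2.
Column 3 now contains 2, which forces r4c3 = 4.
Row 5 now contains 2, which forces r5c1 = 3.
The full grid is 6 1 5 2 4 3 / 4 6 3 1 5 2 / 5 2 1 4 3 6 / 2 5 4 3 6 1 / 3 4 2 6 1 5 / 1 3 6 5 2 4.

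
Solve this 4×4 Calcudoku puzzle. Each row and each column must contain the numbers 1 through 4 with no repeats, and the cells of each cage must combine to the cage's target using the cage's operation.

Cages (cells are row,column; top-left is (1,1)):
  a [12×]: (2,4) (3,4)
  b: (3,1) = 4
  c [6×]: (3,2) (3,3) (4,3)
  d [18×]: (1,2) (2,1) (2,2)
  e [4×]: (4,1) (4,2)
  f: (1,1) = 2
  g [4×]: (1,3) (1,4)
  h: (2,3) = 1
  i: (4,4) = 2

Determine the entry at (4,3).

3

Cage f is given, so (1,1) = 2.
The 3 cells of cage d must have product 18; hence (1,2) = 3.
The 3 cells of cage d must have product 18; hence (2,1) = 3.
Cage d has product 18, so (2,2) = 2.
Cage h is given; hence (2,3) = 1.
3 is placed in row 2; hence (2,4) = 4.
Cage b is a single given cell; hence (3,1) = 4.
2 is placed in column 2; hence (3,2) = 1.
Column 4 already has 4, which forces (3,4) = 3.
4 is placed in column 1, so (4,1) = 1.
1 is placed in column 2, which forces (4,2) = 4.
Cage i is given, so (4,4) = 2.
Column 3 now contains 1, leaving (1,3) = 4.
Column 4 already has 4, leaving (1,4) = 1.
Row 3 already has 3; hence (3,3) = 2.
2 is placed in row 4, which forces (4,3) = 3.
Filled in: 2 3 4 1 / 3 2 1 4 / 4 1 2 3 / 1 4 3 2.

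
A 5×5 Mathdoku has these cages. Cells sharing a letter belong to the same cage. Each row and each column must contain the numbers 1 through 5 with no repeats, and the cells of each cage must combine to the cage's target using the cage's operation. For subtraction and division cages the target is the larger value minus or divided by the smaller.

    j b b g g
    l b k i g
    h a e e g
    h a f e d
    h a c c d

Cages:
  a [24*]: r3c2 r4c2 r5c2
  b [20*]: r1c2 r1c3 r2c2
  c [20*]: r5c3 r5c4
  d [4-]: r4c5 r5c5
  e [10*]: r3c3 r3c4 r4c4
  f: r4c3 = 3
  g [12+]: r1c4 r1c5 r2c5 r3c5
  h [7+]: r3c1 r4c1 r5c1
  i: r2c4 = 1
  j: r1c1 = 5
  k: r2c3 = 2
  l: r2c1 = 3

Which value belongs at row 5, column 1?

2

J is a freebie, so r1c1 = 5.
L is a freebie, so r2c1 = 3.
Cage k is given; hence r2c3 = 2.
Cage i is given, so r2c4 = 1.
Cage f is given; hence r4c3 = 3.
Cage b has product 20, leaving r2c2 = 5.
Row 2 already has 5; hence r2c5 = 4.
Cage e needs product 10, leaving r3c3 = 1.
Cage b needs product 20; hence r1c2 = 1.
1 is placed in column 3; hence r1c3 = 4.
Row 1 now contains 1, which forces r1c5 = 2.
4 is placed in column 3, which forces r5c3 = 5.
Row 5 now contains 5; hence r5c4 = 4.
Row 5 now contains 5, so r5c5 = 1.
Row 1 now contains 2, which forces r1c4 = 3.
Cage h has sum 7, which forces r3c1 = 4.
The 4 cells of cage g must have sum 12, so r3c5 = 3.
Cage h has sum 7; hence r4c1 = 1.
1 is placed in column 5, which forces r4c5 = 5.
Row 5 already has 1, leaving r5c1 = 2.
2 is placed in row 5, leaving r5c2 = 3.
Row 3 now contains 3; hence r3c2 = 2.
The 3 cells of cage e must have product 10, which forces r3c4 = 5.
Cage a has product 24, leaving r4c2 = 4.
5 is placed in row 4, leaving r4c4 = 2.
The full grid is 5 1 4 3 2 / 3 5 2 1 4 / 4 2 1 5 3 / 1 4 3 2 5 / 2 3 5 4 1.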